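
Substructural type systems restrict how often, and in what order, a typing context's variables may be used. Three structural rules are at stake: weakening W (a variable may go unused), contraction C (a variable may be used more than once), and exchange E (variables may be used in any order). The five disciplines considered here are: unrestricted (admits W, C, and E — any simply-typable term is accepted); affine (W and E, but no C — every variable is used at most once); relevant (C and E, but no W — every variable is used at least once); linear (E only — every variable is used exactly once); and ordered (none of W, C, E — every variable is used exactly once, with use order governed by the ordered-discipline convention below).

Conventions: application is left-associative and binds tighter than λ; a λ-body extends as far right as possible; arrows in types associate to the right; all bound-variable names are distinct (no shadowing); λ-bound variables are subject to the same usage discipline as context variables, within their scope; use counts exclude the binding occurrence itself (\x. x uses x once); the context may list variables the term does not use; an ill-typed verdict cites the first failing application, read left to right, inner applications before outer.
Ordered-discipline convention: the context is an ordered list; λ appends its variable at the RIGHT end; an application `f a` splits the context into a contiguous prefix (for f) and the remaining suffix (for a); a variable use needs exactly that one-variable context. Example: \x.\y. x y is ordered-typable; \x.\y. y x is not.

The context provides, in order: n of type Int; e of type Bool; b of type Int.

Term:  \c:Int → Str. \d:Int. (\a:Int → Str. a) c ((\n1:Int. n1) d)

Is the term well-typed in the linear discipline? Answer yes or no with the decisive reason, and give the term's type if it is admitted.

no — unused: n, e, b — weakening required
variable uses: n=0, e=0, b=0, c (bound)=1, d (bound)=1, a (bound)=1, n1 (bound)=1
left-to-right use order: a, c, n1, d
typing: ✓ — (Int → Str) → Int → Str
per-discipline verdicts: ordered ✗ | linear ✗ | affine ✓ | relevant ✗ | unrestricted ✓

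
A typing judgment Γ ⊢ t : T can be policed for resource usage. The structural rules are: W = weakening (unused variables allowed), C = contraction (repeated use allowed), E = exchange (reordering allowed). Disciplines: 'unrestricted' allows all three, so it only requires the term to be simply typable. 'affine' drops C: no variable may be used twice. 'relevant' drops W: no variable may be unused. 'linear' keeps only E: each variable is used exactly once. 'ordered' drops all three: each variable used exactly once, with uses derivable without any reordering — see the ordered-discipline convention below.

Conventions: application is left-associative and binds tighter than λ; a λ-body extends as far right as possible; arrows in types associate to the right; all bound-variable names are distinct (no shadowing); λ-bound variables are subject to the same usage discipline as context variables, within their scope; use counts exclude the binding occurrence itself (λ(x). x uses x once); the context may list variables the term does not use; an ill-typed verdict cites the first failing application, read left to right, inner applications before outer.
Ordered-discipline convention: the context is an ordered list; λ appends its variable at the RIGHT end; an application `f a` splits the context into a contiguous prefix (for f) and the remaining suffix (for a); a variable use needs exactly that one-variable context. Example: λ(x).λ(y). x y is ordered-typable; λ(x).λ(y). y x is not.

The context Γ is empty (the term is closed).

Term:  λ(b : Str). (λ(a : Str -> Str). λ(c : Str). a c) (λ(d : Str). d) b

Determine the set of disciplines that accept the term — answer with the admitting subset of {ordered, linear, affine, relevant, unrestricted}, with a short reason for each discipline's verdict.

admitted in: ordered, linear, affine, relevant, unrestricted
counts: b (λ-bound): 1; a (λ-bound): 1; c (λ-bound): 1; d (λ-bound): 1
left-to-right use order: a, c, d, b
typing: well-typed at Str -> Str
ordered: ✓ — single-use (b, a, c, d), ordered derivation ok
linear: ✓ — exactly-once usage across b, a, c, d
affine: ✓ — no duplicate uses among b, a, c, d
relevant: ✓ — at least one use each (b, a, c, d)
unrestricted: ✓ — type-checks (Str -> Str) and nothing is barred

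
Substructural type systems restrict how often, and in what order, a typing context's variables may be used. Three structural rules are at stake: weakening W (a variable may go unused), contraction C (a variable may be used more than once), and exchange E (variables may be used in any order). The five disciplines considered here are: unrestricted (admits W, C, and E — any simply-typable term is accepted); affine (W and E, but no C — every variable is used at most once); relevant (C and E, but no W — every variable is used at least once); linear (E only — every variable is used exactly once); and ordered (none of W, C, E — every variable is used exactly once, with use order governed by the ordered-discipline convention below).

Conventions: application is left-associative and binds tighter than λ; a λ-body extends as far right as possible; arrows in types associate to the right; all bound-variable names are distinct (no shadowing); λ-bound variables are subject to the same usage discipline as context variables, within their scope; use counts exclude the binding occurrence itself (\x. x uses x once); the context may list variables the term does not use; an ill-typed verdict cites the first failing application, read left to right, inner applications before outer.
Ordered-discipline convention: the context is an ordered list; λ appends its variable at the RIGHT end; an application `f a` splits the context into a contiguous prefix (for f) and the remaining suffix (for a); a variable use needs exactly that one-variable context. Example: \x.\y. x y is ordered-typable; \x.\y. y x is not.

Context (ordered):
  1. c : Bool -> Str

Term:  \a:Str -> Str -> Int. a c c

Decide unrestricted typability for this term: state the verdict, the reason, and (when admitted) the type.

no — not simply typable
counts: c: 2×; a (bound): 1×
left-to-right use order: a, c, c
typing: ill-typed: an application expects Str but receives Bool -> Str
summary: ordered ✗ | linear ✗ | affine ✗ | relevant ✗ | unrestricted ✗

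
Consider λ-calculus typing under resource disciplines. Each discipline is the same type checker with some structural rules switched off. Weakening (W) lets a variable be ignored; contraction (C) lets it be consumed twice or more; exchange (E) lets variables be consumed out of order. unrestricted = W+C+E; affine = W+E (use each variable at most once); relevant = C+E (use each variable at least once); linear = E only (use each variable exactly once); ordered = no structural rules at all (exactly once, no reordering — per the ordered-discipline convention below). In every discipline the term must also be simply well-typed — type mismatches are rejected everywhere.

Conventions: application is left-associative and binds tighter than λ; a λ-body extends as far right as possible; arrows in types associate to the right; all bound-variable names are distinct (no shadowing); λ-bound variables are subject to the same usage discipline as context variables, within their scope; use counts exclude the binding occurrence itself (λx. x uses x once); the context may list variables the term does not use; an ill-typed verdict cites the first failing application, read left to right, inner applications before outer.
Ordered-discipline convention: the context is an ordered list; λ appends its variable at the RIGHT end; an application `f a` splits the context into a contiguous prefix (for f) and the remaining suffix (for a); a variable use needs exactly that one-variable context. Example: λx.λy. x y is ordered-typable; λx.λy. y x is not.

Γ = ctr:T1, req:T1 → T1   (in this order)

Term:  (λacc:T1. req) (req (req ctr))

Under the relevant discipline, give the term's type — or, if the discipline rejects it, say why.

not well-typed under relevant — needs weakening: acc unused
usage: ctr: 1×; req: 3×; acc (bound): 0×
use order (left to right): req, req, req, ctr
typing: ✓ — T1 → T1
summary: ordered ✗, linear ✗, affine ✗, relevant ✗, unrestricted ✓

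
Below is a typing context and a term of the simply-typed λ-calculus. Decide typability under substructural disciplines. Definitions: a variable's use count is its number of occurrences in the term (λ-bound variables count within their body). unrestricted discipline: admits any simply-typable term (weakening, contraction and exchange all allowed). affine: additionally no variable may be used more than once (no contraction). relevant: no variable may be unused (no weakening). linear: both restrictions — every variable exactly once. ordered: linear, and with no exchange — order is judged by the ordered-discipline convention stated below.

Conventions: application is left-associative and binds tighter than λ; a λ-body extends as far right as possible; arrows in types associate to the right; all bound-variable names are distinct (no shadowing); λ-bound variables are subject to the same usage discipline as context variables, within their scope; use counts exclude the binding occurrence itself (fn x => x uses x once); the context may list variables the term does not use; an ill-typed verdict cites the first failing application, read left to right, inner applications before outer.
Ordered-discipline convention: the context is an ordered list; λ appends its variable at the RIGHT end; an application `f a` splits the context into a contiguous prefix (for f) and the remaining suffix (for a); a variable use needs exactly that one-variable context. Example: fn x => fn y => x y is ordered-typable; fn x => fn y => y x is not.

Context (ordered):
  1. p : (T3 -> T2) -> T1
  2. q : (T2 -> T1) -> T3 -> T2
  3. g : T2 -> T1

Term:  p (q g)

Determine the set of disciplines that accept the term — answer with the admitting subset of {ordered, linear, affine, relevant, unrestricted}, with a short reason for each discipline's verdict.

admitting disciplines: ordered, linear, affine, relevant, unrestricted
counts: p ×1, q ×1, g ×1
left-to-right use order: p, q, g
typing: well-typed at T1
ordered: ✓, one use each (p, q, g); ordered split holds
linear: ✓, single use per variable (p, q, g)
affine: ✓, no duplicate uses among p, q, g
relevant: ✓, every one of p, q, g appears
unrestricted: ✓, type-checks (T1) and nothing is barred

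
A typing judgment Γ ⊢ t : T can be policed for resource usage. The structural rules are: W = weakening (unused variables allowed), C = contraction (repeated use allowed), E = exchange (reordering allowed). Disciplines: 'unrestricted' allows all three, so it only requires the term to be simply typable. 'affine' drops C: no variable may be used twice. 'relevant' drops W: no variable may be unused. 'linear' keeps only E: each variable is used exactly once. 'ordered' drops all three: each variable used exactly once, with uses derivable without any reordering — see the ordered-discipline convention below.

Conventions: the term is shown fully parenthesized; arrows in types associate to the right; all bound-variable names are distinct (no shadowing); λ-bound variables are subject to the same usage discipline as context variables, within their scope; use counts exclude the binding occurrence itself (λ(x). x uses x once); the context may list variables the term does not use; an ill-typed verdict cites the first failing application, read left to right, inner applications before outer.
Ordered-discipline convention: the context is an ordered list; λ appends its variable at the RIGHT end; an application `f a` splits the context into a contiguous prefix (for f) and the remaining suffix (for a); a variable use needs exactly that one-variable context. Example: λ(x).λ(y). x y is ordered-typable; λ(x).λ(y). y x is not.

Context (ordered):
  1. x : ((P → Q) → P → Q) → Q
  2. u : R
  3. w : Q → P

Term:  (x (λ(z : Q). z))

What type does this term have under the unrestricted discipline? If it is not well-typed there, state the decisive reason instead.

not well-typed under unrestricted — fails simple typing
variable uses: x ×1; u ×0; w ×0; z (bound) ×1
left-to-right use order: x, z
typing: ill-typed: an application expects (P → Q) → P → Q but receives Q → Q
per-discipline verdicts: ordered ✗ · linear ✗ · affine ✗ · relevant ✗ · unrestricted ✗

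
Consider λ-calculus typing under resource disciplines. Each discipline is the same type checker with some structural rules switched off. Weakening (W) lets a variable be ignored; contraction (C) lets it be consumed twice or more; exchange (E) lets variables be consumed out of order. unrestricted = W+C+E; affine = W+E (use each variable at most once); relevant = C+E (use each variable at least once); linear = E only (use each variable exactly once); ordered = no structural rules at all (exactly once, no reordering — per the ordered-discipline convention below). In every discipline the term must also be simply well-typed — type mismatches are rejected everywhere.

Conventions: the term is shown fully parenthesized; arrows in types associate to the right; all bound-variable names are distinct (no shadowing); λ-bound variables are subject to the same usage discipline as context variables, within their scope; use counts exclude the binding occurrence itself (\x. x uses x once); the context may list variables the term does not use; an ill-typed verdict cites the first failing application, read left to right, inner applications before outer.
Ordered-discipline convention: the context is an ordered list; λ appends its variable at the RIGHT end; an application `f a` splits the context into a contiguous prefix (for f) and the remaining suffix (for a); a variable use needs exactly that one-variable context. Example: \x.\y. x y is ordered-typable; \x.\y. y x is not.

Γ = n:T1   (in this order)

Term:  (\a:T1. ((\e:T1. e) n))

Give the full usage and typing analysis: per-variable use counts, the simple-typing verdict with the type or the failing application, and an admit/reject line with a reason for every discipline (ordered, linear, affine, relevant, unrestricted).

variable uses: n=1; a (λ-bound)=0; e (λ-bound)=1
use order (left to right): e, n
typing: well-typed at T1 -> T1
ordered: ✗ — unused: a — weakening required
linear: ✗ — unused: a — weakening required
affine: ✓ — at most one use each (n, a, e)
relevant: ✗ — unused: a — weakening required
unrestricted: ✓ — type-checks (T1 -> T1) and nothing is barred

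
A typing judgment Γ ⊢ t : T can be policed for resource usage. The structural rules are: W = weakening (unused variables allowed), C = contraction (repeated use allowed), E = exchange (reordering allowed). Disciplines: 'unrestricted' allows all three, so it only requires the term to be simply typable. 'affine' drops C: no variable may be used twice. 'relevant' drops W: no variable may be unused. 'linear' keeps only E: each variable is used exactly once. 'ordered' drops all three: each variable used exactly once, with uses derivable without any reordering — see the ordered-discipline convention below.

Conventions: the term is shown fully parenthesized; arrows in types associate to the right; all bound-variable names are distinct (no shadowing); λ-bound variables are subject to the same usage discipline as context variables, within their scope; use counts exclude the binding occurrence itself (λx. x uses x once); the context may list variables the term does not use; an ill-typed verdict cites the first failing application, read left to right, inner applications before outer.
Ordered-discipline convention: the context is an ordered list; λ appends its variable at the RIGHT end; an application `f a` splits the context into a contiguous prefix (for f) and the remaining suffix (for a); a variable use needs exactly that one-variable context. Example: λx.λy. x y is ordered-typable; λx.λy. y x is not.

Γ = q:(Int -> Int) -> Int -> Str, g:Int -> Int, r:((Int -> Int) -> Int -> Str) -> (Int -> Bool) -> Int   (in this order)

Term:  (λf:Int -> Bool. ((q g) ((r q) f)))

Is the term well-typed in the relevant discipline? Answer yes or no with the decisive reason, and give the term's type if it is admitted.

yes — at least one use each (q, g, r, f); term : (Int -> Bool) -> Str
variable uses: q=2; g=1; r=1; f (λ-bound)=1
left-to-right use order: q, g, r, q, f
typing: well-typed — term : (Int -> Bool) -> Str
all disciplines: ordered ✗; linear ✗; affine ✗; relevant ✓; unrestricted ✓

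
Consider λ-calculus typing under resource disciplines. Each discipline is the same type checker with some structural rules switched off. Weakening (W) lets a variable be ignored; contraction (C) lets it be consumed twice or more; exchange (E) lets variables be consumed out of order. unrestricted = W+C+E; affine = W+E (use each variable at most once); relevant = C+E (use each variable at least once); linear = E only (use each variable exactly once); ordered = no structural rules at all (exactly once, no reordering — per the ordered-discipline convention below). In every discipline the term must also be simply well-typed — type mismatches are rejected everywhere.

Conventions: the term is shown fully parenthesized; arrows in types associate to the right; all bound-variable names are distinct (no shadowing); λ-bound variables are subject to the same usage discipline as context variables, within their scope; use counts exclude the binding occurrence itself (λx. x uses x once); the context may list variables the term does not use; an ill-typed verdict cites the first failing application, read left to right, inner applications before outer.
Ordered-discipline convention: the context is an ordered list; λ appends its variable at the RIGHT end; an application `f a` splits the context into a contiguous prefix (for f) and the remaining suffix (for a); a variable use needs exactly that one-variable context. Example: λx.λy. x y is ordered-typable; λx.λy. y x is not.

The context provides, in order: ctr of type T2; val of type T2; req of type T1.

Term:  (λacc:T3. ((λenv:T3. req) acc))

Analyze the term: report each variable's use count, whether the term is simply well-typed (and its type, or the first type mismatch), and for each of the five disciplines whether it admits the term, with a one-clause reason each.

use counts: ctr ×0; val ×0; req ×1; acc [bound] ×1; env [bound] ×0
uses in reading order: req, acc
typing: well-typed at T3 → T1
ordered: ✗ — ctr, val, env left unused
linear: ✗ — ctr, val, env left unused
affine: ✓ — no duplicate uses among ctr, val, req, acc, env
relevant: ✗ — ctr, val, env left unused
unrestricted: ✓ — well-typed at T3 → T1; no restrictions here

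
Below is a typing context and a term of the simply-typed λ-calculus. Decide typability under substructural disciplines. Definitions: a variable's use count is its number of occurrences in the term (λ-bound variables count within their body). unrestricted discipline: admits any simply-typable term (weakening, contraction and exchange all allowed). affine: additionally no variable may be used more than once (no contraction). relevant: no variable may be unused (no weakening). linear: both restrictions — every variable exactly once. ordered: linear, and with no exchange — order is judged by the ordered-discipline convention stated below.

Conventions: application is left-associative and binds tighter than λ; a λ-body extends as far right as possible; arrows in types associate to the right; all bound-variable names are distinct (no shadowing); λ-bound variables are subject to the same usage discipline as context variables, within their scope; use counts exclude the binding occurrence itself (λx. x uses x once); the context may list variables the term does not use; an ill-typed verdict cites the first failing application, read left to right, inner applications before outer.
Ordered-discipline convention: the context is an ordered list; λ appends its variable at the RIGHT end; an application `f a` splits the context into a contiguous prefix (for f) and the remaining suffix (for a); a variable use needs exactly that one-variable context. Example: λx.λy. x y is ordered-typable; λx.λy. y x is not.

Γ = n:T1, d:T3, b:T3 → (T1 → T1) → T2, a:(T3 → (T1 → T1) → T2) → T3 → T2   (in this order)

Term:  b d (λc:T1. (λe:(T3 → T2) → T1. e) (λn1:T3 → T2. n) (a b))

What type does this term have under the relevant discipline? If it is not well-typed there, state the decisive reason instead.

not well-typed under relevant — c, n1 never used (weakening)
usage: n: 1×; d: 1×; b: 2×; a: 1×; c [bound]: 0×; e [bound]: 1×; n1 [bound]: 0×
uses in reading order: b, d, e, n, a, b
typing: ✓ — T2
across the five disciplines: ordered ✗; linear ✗; affine ✗; relevant ✗; unrestricted ✓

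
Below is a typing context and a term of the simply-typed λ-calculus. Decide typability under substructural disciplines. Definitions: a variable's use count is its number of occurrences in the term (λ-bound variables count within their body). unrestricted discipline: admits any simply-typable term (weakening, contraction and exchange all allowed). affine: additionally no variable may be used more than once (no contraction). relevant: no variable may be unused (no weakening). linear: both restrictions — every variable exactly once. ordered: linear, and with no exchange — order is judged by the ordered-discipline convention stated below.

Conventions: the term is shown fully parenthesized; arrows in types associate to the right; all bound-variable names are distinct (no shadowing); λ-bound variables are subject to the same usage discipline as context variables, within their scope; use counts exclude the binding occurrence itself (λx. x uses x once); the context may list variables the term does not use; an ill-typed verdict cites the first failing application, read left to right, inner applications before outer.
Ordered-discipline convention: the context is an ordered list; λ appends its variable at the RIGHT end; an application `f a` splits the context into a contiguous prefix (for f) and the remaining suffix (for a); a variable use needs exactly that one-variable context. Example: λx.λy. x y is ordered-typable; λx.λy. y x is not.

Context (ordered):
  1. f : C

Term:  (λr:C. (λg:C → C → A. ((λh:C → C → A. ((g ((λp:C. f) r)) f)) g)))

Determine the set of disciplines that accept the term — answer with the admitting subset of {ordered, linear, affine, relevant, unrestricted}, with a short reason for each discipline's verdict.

admitted in: unrestricted
counts: f: 2×, r [bound]: 1×, g [bound]: 2×, h [bound]: 0×, p [bound]: 0×
uses in reading order: g, f, r, f, g
typing: the term checks, with type C → (C → C → A) → A
ordered: ✗ — f ×2, g ×2 used more than once (contraction); needs weakening: h, p unused
linear: ✗ — f ×2, g ×2 used more than once (contraction); needs weakening: h, p unused
affine: ✗ — f ×2, g ×2 used more than once (contraction)
relevant: ✗ — needs weakening: h, p unused
unrestricted: ✓ — well-typed at C → (C → C → A) → A; no restrictions here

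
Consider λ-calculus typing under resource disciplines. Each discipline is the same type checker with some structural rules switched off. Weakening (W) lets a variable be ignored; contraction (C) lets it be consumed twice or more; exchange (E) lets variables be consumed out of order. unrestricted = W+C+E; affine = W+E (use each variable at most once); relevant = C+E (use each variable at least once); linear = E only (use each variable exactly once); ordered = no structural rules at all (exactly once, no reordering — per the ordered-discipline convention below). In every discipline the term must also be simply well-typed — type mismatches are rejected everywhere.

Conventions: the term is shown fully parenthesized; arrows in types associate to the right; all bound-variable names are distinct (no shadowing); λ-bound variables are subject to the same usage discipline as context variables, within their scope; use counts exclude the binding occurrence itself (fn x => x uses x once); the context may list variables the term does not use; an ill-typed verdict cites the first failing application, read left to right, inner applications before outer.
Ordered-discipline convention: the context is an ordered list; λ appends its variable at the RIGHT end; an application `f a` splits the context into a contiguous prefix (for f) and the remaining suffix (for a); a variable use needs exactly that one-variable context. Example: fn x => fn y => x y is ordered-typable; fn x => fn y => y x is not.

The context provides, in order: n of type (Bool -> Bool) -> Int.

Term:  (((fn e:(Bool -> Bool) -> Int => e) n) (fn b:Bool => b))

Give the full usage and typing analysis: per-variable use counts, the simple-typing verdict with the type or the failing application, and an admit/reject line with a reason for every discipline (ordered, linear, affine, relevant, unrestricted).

variable uses: n ×1, e (λ-bound) ×1, b (λ-bound) ×1
uses in reading order: e, n, b
typing: well-typed at Int
ordered: ✓ — single-use (n, e, b), ordered derivation ok
linear: ✓ — each of n, e, b used exactly once
affine: ✓ — no duplicate uses among n, e, b
relevant: ✓ — none of n, e, b goes unused
unrestricted: ✓ — simply typable at Int; W, C, E all held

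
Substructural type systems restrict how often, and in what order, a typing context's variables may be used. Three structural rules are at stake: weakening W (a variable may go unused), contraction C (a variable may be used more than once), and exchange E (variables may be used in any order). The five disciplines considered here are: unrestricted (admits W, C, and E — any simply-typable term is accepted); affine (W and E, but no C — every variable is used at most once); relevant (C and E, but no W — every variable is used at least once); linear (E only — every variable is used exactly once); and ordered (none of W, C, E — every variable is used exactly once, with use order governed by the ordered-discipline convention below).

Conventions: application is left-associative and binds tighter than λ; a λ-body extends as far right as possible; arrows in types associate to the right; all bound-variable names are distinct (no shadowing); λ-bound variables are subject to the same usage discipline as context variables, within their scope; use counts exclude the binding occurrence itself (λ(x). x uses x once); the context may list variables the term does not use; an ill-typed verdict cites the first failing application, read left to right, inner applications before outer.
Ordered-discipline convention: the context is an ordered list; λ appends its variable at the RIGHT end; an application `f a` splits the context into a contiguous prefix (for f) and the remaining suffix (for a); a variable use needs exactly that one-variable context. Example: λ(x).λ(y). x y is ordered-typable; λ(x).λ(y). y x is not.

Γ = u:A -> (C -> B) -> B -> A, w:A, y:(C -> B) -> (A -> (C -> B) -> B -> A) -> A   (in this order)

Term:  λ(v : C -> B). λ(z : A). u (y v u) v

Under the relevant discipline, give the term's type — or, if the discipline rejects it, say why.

not well-typed under relevant — unused: w, z — weakening required
usage: u: 2; w: 0; y: 1; v [bound]: 2; z [bound]: 0
order of uses: u, y, v, u, v
typing: the term checks, with type (C -> B) -> A -> B -> A
across the five disciplines: ordered ✗ | linear ✗ | affine ✗ | relevant ✗ | unrestricted ✓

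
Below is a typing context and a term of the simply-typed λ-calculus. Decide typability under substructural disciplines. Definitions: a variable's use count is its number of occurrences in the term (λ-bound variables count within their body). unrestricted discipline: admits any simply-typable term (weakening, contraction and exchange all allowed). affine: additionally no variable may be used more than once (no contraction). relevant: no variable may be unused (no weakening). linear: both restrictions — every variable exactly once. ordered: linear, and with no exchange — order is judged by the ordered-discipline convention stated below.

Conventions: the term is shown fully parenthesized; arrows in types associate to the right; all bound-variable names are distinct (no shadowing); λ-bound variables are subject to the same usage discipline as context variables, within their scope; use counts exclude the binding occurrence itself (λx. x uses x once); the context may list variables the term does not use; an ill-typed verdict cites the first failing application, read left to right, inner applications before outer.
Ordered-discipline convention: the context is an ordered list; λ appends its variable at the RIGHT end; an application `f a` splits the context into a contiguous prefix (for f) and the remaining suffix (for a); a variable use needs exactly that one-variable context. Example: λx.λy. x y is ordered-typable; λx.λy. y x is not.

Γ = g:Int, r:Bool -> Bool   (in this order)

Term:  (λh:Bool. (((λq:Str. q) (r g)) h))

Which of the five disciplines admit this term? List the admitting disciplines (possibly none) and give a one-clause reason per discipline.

admitted in: none
use counts: g=1, r=1, h (bound)=1, q (bound)=1
uses in reading order: q, r, g, h
typing: ill-typed: an argument Int mismatches the expected Bool
ordered: ✗, not simply typable
linear: ✗, fails simple typing
affine: ✗, a type mismatch blocks all five
relevant: ✗, the type mismatch rejects it
unrestricted: ✗, not simply typable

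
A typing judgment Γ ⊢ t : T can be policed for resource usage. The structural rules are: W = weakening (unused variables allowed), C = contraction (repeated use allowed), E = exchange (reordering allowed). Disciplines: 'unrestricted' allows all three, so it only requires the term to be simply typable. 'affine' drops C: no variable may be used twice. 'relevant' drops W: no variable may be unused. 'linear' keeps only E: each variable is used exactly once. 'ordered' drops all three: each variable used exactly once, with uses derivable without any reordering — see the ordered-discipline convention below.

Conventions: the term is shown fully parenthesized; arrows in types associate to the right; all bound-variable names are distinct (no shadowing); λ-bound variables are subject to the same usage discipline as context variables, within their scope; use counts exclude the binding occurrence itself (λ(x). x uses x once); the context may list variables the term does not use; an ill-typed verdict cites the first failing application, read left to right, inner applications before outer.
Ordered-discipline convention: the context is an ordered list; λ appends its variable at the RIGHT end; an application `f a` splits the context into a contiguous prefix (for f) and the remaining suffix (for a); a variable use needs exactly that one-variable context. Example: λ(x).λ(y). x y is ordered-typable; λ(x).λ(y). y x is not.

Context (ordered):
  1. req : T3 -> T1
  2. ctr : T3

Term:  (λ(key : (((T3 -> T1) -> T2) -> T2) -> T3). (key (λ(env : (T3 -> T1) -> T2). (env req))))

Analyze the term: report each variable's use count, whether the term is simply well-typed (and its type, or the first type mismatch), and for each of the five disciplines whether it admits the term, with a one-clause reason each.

usage: req: 1×, ctr: 0×, key [bound]: 1×, env [bound]: 1×
left-to-right use order: key, env, req
typing: ✓ — ((((T3 -> T1) -> T2) -> T2) -> T3) -> T3
ordered: ✗, needs weakening: ctr unused
linear: ✗, needs weakening: ctr unused
affine: ✓, at most one use each (req, ctr, key, env)
relevant: ✗, needs weakening: ctr unused
unrestricted: ✓, simply typable at ((((T3 -> T1) -> T2) -> T2) -> T3) -> T3; W, C, E all held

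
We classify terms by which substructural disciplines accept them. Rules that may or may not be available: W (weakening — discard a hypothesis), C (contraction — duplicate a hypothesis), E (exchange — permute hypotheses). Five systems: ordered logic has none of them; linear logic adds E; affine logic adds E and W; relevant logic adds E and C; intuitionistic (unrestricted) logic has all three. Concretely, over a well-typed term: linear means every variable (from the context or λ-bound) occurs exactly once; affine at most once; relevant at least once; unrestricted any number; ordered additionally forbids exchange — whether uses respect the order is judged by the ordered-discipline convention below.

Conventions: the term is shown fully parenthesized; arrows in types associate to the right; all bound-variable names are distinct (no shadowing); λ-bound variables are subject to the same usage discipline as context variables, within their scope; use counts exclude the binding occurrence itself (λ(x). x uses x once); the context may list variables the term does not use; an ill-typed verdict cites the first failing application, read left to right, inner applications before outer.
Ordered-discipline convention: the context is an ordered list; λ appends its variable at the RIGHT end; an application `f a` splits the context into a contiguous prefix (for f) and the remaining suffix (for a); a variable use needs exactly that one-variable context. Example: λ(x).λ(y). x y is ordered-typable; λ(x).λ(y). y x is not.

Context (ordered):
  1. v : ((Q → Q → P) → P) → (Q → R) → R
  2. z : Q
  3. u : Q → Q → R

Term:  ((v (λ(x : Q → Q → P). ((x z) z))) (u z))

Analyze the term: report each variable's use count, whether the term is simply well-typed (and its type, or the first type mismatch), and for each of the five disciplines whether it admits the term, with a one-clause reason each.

counts: v=1; z=3; u=1; x [bound]=1
uses in reading order: v, x, z, z, u, z
typing: ✓ — R
ordered: ✗ — z ×3 used more than once (contraction)
linear: ✗ — z ×3 used more than once (contraction)
affine: ✗ — z ×3 used more than once (contraction)
relevant: ✓ — at least one use each (v, z, u, x)
unrestricted: ✓ — typability at R is all that's needed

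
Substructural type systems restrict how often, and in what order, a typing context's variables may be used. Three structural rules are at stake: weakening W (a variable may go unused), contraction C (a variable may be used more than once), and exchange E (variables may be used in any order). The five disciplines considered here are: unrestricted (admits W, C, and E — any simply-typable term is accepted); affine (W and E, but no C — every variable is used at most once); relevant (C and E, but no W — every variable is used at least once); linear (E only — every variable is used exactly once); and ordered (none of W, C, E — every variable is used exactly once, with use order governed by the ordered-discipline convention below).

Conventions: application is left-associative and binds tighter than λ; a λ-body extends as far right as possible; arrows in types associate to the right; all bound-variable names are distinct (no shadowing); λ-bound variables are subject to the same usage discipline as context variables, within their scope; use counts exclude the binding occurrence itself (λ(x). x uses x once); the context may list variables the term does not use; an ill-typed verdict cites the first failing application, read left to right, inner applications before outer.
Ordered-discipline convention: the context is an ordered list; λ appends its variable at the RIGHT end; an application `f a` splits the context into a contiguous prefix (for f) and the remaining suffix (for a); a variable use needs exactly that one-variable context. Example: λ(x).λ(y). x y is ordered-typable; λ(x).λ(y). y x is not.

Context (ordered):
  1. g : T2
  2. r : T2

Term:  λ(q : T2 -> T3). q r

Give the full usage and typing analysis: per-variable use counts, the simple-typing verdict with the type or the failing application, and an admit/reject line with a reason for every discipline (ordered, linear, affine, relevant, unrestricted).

usage: g=0, r=1, q (bound)=1
order of uses: q, r
typing: well-typed — term : (T2 -> T3) -> T3
ordered: ✗, needs weakening: g unused
linear: ✗, needs weakening: g unused
affine: ✓, no duplicate uses among g, r, q
relevant: ✗, needs weakening: g unused
unrestricted: ✓, well-typed at (T2 -> T3) -> T3; no restrictions here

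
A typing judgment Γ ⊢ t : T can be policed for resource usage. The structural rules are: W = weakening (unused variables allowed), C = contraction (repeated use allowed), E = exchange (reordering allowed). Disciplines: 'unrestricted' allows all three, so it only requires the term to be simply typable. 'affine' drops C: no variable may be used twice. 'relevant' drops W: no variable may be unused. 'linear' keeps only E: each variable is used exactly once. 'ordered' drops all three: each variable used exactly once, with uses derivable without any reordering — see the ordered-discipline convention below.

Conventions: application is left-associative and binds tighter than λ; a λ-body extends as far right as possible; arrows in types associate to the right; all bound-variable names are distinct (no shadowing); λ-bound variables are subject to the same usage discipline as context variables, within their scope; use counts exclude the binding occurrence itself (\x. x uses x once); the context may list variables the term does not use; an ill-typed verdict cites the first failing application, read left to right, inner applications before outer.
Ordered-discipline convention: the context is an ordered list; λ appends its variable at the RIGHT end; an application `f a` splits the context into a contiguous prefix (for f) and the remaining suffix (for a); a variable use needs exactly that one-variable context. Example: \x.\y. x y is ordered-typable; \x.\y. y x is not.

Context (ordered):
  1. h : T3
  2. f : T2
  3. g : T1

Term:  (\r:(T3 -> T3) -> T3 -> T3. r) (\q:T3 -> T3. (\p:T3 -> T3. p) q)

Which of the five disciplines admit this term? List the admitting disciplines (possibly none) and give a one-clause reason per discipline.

admitted in: affine, unrestricted
variable uses: h: 0×, f: 0×, g: 0×, r (λ-bound): 1×, q (λ-bound): 1×, p (λ-bound): 1×
use order (left to right): r, p, q
typing: well-typed at (T3 -> T3) -> T3 -> T3
ordered: ✗ — needs weakening: h, f, g unused
linear: ✗ — needs weakening: h, f, g unused
affine: ✓ — none of h, f, g, r, q, p used more than once
relevant: ✗ — needs weakening: h, f, g unused
unrestricted: ✓ — typability at (T3 -> T3) -> T3 -> T3 is all that's needed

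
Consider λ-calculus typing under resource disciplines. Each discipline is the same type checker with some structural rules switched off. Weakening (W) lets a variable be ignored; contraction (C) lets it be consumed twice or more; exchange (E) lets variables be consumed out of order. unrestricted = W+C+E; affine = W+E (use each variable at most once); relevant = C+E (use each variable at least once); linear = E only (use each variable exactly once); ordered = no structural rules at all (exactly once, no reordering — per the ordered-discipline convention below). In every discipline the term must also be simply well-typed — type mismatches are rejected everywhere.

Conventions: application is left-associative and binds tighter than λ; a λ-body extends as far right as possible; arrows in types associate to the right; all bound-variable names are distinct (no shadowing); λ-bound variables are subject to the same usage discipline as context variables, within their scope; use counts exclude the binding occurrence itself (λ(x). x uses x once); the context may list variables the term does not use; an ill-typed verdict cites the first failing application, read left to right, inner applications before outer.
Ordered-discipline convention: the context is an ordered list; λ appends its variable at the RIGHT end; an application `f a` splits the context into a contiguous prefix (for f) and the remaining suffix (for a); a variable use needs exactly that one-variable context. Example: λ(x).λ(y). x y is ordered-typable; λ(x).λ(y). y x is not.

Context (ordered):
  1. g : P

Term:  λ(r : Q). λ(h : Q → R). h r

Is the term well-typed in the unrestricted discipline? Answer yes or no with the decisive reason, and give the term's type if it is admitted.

yes — well-typed at Q → (Q → R) → R; no restrictions here; term : Q → (Q → R) → R
counts: g: 0, r (bound): 1, h (bound): 1
left-to-right use order: h, r
typing: the term checks, with type Q → (Q → R) → R
across the five disciplines: ordered ✗ · linear ✗ · affine ✓ · relevant ✗ · unrestricted ✓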